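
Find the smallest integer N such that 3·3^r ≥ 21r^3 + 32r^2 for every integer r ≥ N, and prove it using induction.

N = 8

At r = 7: 6561 < 8771, so the inequality fails and N ≥ 8. We prove 3·3^r ≥ 21r^3 + 32r^2 for all r ≥ 8.
For the base case r = 8: 3·3^r = 19683 and 21r^3 + 32r^2 = 12800, so 19683 ≥ 12800.
For the inductive step, assume it holds for an arbitrary j ≥ 8, so 3·3^j ≥ 21j^3 + 32j^2.
Then 3·3^(j + 1) = 3·(3·3^j) ≥ 3·(21j^3 + 32j^2).
Also, for j ≥ 8 we have 3·(21j^3 + 32j^2) ≥ 21(j+1)^3 + 32(j+1)^2, since 3·(21j^3 + 32j^2) − (21(j+1)^3 + 32(j+1)^2) = 42j^3 + j^2 - 127j - 53, which is nonnegative for all j ≥ 8.
Combining, 3·3^(j + 1) ≥ 21(j+1)^3 + 32(j+1)^2.
By induction, the statement is established for all r ≥ 8.
Hence the smallest such N is 8.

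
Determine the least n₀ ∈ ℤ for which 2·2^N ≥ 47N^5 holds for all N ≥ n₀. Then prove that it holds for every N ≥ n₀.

n₀ = 29

At N = 28: 536870912 < 808887296, so the inequality fails and n₀ ≥ 29. We prove 2·2^N ≥ 47N^5 for all N ≥ 29.
For the base case N = 29: 2·2^N = 1073741824 and 47N^5 = 964024003, so 1073741824 ≥ 964024003.
For the inductive step, assume it holds for an arbitrary k ≥ 29, so 2·2^k ≥ 47k^5.
Then 2·2^(k + 1) = 2·(2·2^k) ≥ 2·(47k^5).
Also, for k ≥ 29 we have 2·(47k^5) ≥ 47(k+1)^5, since 2 ≥ (1 + 1/k)^5 for all k ≥ 29.
Combining, 2·2^(k + 1) ≥ 47(k+1)^5.
This completes the induction.
Hence the smallest such n₀ is 29.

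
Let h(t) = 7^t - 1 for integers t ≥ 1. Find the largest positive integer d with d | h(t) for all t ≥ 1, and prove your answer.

Computing the first values: h(1) = 6 and h(2) = 48; gcd(6, 48) = 6, so d ≤ 6.
We prove 6 | 7^t - 1 for all t ≥ 1 by induction on t.
For the base case t = 1: h(1) = 6 = 6·(1), so 6 | h(1).
Inductive step: suppose the statement holds for some m ≥ 1, i.e. 6 | h(m). Then
7^{m+1} − 1^{m+1} = 7·7^m − 1·1^m = 7·(7^m − 1^m) + (6)·1^m. The first term is divisible by 6 by the inductive hypothesis, and the second term (6)·1^m is divisible by 6 since 6 | 6. Hence 6 | h(m+1).
By induction, the statement is established for all t ≥ 1.
Therefore the largest such d is 6.

d = 6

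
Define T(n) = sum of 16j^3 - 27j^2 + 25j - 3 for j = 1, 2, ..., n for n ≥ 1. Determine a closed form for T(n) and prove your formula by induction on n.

We claim T(n) = n(4n^3 - n^2 + 3n + 5) for all n ≥ 1.
Base case (n = 1): T(1) = 11, and the closed form gives 11. They agree.
Inductive step: assume the claim holds for n = j, so T(j) = j(4j^3 - j^2 + 3j + 5).
Then T(j+1) = T(j) + (16j^3 + 21j^2 + 19j + 11) = (j(4j^3 - j^2 + 3j + 5)) + (16j^3 + 21j^2 + 19j + 11).
Simplifying, T(j+1) = (j + 1)(4j^3 + 11j^2 + 13j + 11) = (j+1)(4(j+1)^3 - (j+1)^2 + 3(j+1) + 5),
which is the closed form with n = j+1.
By the principle of mathematical induction, the result holds for all n ≥ 1.

T(n) = n(4n^3 - n^2 + 3n + 5)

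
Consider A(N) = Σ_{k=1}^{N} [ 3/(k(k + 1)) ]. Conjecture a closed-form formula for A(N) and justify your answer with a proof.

A(N) = 3N/(N + 1)

We claim A(N) = 3N/(N + 1) for all N ≥ 1.
Base step (N = 1): A(1) = 3/2, and the closed form gives 3/2. They agree.
Suppose the result is true for N = k, so A(k) = 3k/(k + 1).
Then A(k+1) = A(k) + (3/((k + 1)(k + 2))) = (3k/(k + 1)) + (3/((k + 1)(k + 2))).
Simplifying, A(k+1) = 3(k + 1)/(k + 2) = 3(k+1)/((k+1) + 1),
which is the closed form with N = k+1.
By the principle of mathematical induction, the result holds for all N ≥ 1.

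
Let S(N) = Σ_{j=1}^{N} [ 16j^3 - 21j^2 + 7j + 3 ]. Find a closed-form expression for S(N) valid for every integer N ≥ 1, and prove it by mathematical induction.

We claim S(N) = N(4N^3 + N^2 - 3N + 3) for all N ≥ 1.
When N = 1: S(1) = 5, and the closed form gives 5. They agree.
Inductive step: assume the claim holds for N = j, so S(j) = j(4j^3 + j^2 - 3j + 3).
Then S(j+1) = S(j) + (16j^3 + 27j^2 + 13j + 5) = (j(4j^3 + j^2 - 3j + 3)) + (16j^3 + 27j^2 + 13j + 5).
Simplifying, S(j+1) = (j + 1)(4j^3 + 13j^2 + 11j + 5) = (j+1)(4(j+1)^3 + (j+1)^2 - 3(j+1) + 3),
which is the closed form with N = j+1.
By induction, the statement is established for all N ≥ 1.

S(N) = N(4N^3 + N^2 - 3N + 3)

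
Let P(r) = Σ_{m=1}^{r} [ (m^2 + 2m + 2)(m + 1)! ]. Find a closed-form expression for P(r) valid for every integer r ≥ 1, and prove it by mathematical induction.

We claim P(r) = (r + 1)(r + 2)! - 2 for all r ≥ 1.
Base step (r = 1): P(1) = 10, and the closed form gives 10. They agree.
Inductive step: assume the claim holds for r = m, so P(m) = (m + 1)(m + 2)! - 2.
Then P(m+1) = P(m) + ((m^2 + 4m + 5)(m + 2)!) = ((m + 1)(m + 2)! - 2) + ((m^2 + 4m + 5)(m + 2)!).
Simplifying, P(m+1) = ((m+1) + 1)((m+1) + 2)! - 2,
which is the closed form with r = m+1.
By induction, the statement is established for all r ≥ 1.

P(r) = (r + 1)(r + 2)! - 2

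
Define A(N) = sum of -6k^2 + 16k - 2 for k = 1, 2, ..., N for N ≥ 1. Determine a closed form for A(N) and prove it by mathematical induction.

A(N) = -N(2N^2 - 5N - 5)

We claim A(N) = -N(2N^2 - 5N - 5) for all N ≥ 1.
When N = 1: A(1) = 8, and the closed form gives 8. They agree.
Suppose the result is true for N = k, so A(k) = k(-2k^2 + 5k + 5).
Then A(k+1) = A(k) + (-6k^2 + 4k + 8) = (k(-2k^2 + 5k + 5)) + (-6k^2 + 4k + 8).
Simplifying, A(k+1) = -(k + 1)(2k^2 - k - 8) = -(k+1)(2(k+1)^2 - 5(k+1) - 5),
which is the closed form with N = k+1.
This completes the induction.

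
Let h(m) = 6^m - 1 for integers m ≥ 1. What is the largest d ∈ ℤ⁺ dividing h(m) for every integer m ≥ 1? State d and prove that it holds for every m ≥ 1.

d = 5

Computing the first values: h(1) = 5 and h(2) = 35; gcd(5, 35) = 5, so d ≤ 5.
We prove 5 | 6^m - 1 for all m ≥ 1 by induction on m.
Base step (m = 1): h(1) = 5 = 5·(1), so 5 | h(1).
Inductive step: assume the claim holds for m = j, i.e. 5 | h(j). Then
6^{j+1} − 1^{j+1} = 6·6^j − 1·1^j = 6·(6^j − 1^j) + (5)·1^j. The first term is divisible by 5 by the inductive hypothesis, and the second term (5)·1^j is divisible by 5 since 5 | 5. Hence 5 | h(j+1).
By induction, the statement is established for all m ≥ 1.
Therefore the largest such d is 5.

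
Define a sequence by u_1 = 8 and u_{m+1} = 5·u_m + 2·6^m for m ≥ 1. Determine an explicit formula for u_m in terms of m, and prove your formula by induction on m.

u_m = -4·5^(m - 1) + 2·6^m

Computing the first terms: u_1 = 8, u_2 = 52, u_3 = 332. This suggests u_m = -4·5^(m - 1) + 2·6^m.
Base step (m = 1): the formula gives 8 = 8 = u_1.
Suppose the result is true for m = r, so u_r = -4·5^(r - 1) + 2·6^r.
Then u_{r+1} = 5·u_r + 2·6^r = 5·(-4·5^(r - 1) + 2·6^r) + 2·6^r = -4·5^r + 2·6^(r + 1) = -4·5^((r+1) - 1) + 2·6^(r+1),
which is the claimed formula at m = r+1.
Hence, by induction on m, the claim holds for every m ≥ 1.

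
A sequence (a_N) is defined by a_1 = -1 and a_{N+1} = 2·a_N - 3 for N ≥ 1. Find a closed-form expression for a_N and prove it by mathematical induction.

Computing the first terms: a_1 = -1, a_2 = -5, a_3 = -13. This suggests a_N = -2^(N + 1) + 3.
When N = 1: the formula gives -1 = -1 = a_1.
Inductive step: assume the claim holds for N = p, so a_p = -2^(p + 1) + 3.
Then a_{p+1} = 2·a_p - 3 = 2·(-2^(p + 1) + 3) - 3 = -2^(p + 2) + 3 = -2^((p+1) + 1) + 3,
which is the claimed formula at N = p+1.
By the principle of mathematical induction, the result holds for all N ≥ 1.

a_N = -2^(N + 1) + 3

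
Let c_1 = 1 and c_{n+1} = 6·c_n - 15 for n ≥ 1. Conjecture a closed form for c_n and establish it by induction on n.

Computing the first terms: c_1 = 1, c_2 = -9, c_3 = -69. This suggests c_n = -2·6^(n - 1) + 3.
Base case (n = 1): the formula gives 1 = 1 = c_1.
Inductive step: assume the claim holds for n = i, so c_i = -2·6^(i - 1) + 3.
Then c_{i+1} = 6·c_i - 15 = 6·(-2·6^(i - 1) + 3) - 15 = -2·6^i + 3 = -2·6^((i+1) - 1) + 3,
which is the claimed formula at n = i+1.
By induction, the statement is established for all n ≥ 1.

c_n = -2·6^(n - 1) + 3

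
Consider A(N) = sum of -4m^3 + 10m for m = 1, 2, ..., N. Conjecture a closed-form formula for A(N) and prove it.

We claim A(N) = -N(N + 1)(N^2 + N - 5) for all N ≥ 1.
For the base case N = 1: A(1) = 6, and the closed form gives 6. They agree.
Inductive step: assume the claim holds for N = m, so A(m) = m(-m^3 - 2m^2 + 4m + 5).
Then A(m+1) = A(m) + (10m - 4(m + 1)^3 + 10) = (m(-m^3 - 2m^2 + 4m + 5)) + (10m - 4(m + 1)^3 + 10).
Simplifying, A(m+1) = -(m + 1)(m + 2)(m^2 + 3m - 3) = -(m+1)((m+1) + 1)((m+1)^2 + (m+1) - 5),
which is the closed form with N = m+1.
This completes the induction.

A(N) = -N(N + 1)(N^2 + N - 5)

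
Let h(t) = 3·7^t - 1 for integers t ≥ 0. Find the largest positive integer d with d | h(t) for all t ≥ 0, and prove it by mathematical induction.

Computing the first values: h(0) = 2 and h(1) = 20; gcd(2, 20) = 2, so d ≤ 2.
We prove 2 | 3·7^t - 1 for all t ≥ 0 by induction on t.
For the base case t = 0: h(0) = 2 = 2·(1), so 2 | h(0).
Inductive step: suppose the statement holds for some p ≥ 0, i.e. 2 | h(p). Then
h(p+1) = 3·7^(p+1) - 1 = 7·(3·7^p - 1) + 6 = 7·h(p) + 6. The first term is divisible by 2 by the inductive hypothesis, and 6 is divisible by 2. Hence 2 | h(p+1).
By induction, the statement is established for all t ≥ 0.
Therefore the largest such d is 2.

d = 2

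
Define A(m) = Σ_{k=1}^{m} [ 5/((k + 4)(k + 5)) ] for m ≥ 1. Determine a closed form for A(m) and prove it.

We claim A(m) = m/(m + 5) for all m ≥ 1.
Base case (m = 1): A(1) = 1/6, and the closed form gives 1/6. They agree.
For the inductive step, assume it holds for an arbitrary k ≥ 1, so A(k) = k/(k + 5).
Then A(k+1) = A(k) + (5/((k + 5)(k + 6))) = (k/(k + 5)) + (5/((k + 5)(k + 6))).
Simplifying, A(k+1) = (k + 1)/(k + 6) = (k+1)/((k+1) + 5),
which is the closed form with m = k+1.
This completes the induction.

A(m) = m/(m + 5)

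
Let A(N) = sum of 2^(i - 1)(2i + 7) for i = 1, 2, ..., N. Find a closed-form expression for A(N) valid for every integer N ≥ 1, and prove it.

A(N) = 2^N(2N + 5) - 5

We claim A(N) = 2^N(2N + 5) - 5 for all N ≥ 1.
When N = 1: A(1) = 9, and the closed form gives 9. They agree.
For the inductive step, assume it holds for an arbitrary i ≥ 1, so A(i) = 2^i(2i + 5) - 5.
Then A(i+1) = A(i) + (2^i(2i + 9)) = (2^i(2i + 5) - 5) + (2^i(2i + 9)).
Simplifying, A(i+1) = 4·2^i·i + 14·2^i - 5 = 2^(i+1)(2(i+1) + 5) - 5,
which is the closed form with N = i+1.
This completes the induction.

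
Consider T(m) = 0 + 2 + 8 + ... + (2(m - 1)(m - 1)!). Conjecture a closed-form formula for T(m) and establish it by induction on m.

T(m) = 2m! - 2

We claim T(m) = 2m! - 2 for all m ≥ 1.
For the base case m = 1: T(1) = 0, and the closed form gives 0. They agree.
Inductive step: suppose the statement holds for some i ≥ 1, so T(i) = 2i! - 2.
Then T(i+1) = T(i) + (2i·i!) = (2i! - 2) + (2i·i!).
Simplifying, T(i+1) = 2(i+1)! - 2,
which is the closed form with m = i+1.
Hence, by induction on m, the claim holds for every m ≥ 1.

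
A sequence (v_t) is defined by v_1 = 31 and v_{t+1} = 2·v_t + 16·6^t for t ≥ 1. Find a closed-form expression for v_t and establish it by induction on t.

v_t = 7·2^(t - 1) + 4·6^t

Computing the first terms: v_1 = 31, v_2 = 158, v_3 = 892. This suggests v_t = 7·2^(t - 1) + 4·6^t.
Base step (t = 1): the formula gives 31 = 31 = v_1.
Suppose the result is true for t = r, so v_r = 7·2^(r - 1) + 4·6^r.
Then v_{r+1} = 2·v_r + 16·6^r = 2·(7·2^(r - 1) + 4·6^r) + 16·6^r = 7·2^r + 4·6^(r + 1) = 7·2^((r+1) - 1) + 4·6^(r+1),
which is the claimed formula at t = r+1.
This completes the induction.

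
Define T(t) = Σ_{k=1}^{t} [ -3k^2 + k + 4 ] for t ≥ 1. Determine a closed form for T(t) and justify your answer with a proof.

We claim T(t) = -t(t^2 + t - 4) for all t ≥ 1.
For the base case t = 1: T(1) = 2, and the closed form gives 2. They agree.
Inductive step: suppose the statement holds for some k ≥ 1, so T(k) = k(-k^2 - k + 4).
Then T(k+1) = T(k) + (k - 3(k + 1)^2 + 5) = (k(-k^2 - k + 4)) + (k - 3(k + 1)^2 + 5).
Simplifying, T(k+1) = -(k + 1)(k^2 + 3k - 2) = -(k+1)((k+1)^2 + (k+1) - 4),
which is the closed form with t = k+1.
This completes the induction.

T(t) = -t(t^2 + t - 4)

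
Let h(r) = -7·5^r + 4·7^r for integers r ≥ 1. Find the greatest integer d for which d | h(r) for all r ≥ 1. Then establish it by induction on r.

Computing the first values: h(1) = -7 and h(2) = 21; gcd(-7, 21) = 7, so d ≤ 7.
We prove 7 | -7·5^r + 4·7^r for all r ≥ 1 by induction on r.
When r = 1: h(1) = -7 = 7·(-1), so 7 | h(1).
Inductive step: suppose the statement holds for some k ≥ 1, i.e. 7 | h(k). Then
h(k+1) − 7·h(k) = (-7·5^(k+1) + 4·7^(k+1)) − 7·(-7·5^k + 4·7^k) = (-7)·5^k·(5 − 7) = (14)·5^k. Since 7 | h(k) by the inductive hypothesis, 7 | 7·h(k); and 7 | 14 since 14 = 7·2. Therefore 7 | h(k+1).
Hence, by induction on r, the claim holds for every r ≥ 1.
Therefore the largest such d is 7.

d = 7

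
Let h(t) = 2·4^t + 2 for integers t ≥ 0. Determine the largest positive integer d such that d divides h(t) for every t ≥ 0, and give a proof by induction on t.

Computing the first values: h(0) = 4 and h(1) = 10; gcd(4, 10) = 2, so d ≤ 2.
We prove 2 | 2·4^t + 2 for all t ≥ 0 by induction on t.
Base step (t = 0): h(0) = 4 = 2·(2), so 2 | h(0).
Inductive step: assume the claim holds for t = k, i.e. 2 | h(k). Then
h(k+1) = 2·4^(k+1) + 2 = 4·(2·4^k + 2) - 6 = 4·h(k) - 6. The first term is divisible by 2 by the inductive hypothesis, and -6 is divisible by 2. Hence 2 | h(k+1).
This completes the induction.
Therefore the largest such d is 2.

d = 2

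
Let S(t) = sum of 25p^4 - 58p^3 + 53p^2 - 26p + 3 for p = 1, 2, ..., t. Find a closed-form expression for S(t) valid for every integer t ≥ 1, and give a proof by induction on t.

S(t) = t(5t^4 - 2t^3 - 3t^2 - t - 2)

We claim S(t) = t(5t^4 - 2t^3 - 3t^2 - t - 2) for all t ≥ 1.
For the base case t = 1: S(1) = -3, and the closed form gives -3. They agree.
Suppose the result is true for t = p, so S(p) = p(5p^4 - 2p^3 - 3p^2 - p - 2).
Then S(p+1) = S(p) + (25p^4 + 42p^3 + 29p^2 + 6p - 3) = (p(5p^4 - 2p^3 - 3p^2 - p - 2)) + (25p^4 + 42p^3 + 29p^2 + 6p - 3).
Simplifying, S(p+1) = (p + 1)(5p^4 + 18p^3 + 21p^2 + 7p - 3) = (p+1)(5(p+1)^4 - 2(p+1)^3 - 3(p+1)^2 - (p+1) - 2),
which is the closed form with t = p+1.
Hence, by induction on t, the claim holds for every t ≥ 1.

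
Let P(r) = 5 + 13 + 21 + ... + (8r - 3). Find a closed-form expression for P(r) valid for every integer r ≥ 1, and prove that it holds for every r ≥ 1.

We claim P(r) = r(4r + 1) for all r ≥ 1.
When r = 1: P(1) = 5, and the closed form gives 5. They agree.
Inductive step: assume the claim holds for r = i, so P(i) = i(4i + 1).
Then P(i+1) = P(i) + (8i + 5) = (i(4i + 1)) + (8i + 5).
Simplifying, P(i+1) = (i + 1)(4i + 5) = (i+1)(4(i+1) + 1),
which is the closed form with r = i+1.
By the principle of mathematical induction, the result holds for all r ≥ 1.

P(r) = r(4r + 1)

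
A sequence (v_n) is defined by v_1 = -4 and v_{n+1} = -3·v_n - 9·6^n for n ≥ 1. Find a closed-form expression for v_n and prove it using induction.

v_n = 2(-3)^(n - 1) - 6^n

Computing the first terms: v_1 = -4, v_2 = -42, v_3 = -198. This suggests v_n = 2(-3)^(n - 1) - 6^n.
Base case (n = 1): the formula gives -4 = -4 = v_1.
Inductive step: assume the claim holds for n = i, so v_i = 2(-3)^(i - 1) - 6^i.
Then v_{i+1} = -3·v_i - 9·6^i = -3·(2(-3)^(i - 1) - 6^i) - 9·6^i = 2(-3)^i - 6^(i + 1) = 2(-3)^((i+1) - 1) - 6^(i+1),
which is the claimed formula at n = i+1.
By induction, the statement is established for all n ≥ 1.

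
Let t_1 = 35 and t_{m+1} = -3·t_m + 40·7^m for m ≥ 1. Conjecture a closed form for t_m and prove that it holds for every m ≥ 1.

t_m = 7(-3)^(m - 1) + 4·7^m

Computing the first terms: t_1 = 35, t_2 = 175, t_3 = 1435. This suggests t_m = 7(-3)^(m - 1) + 4·7^m.
Base step (m = 1): the formula gives 35 = 35 = t_1.
Suppose the result is true for m = r, so t_r = 7(-3)^(r - 1) + 4·7^r.
Then t_{r+1} = -3·t_r + 40·7^r = -3·(7(-3)^(r - 1) + 4·7^r) + 40·7^r = 7(-3)^r + 4·7^(r + 1) = 7(-3)^((r+1) - 1) + 4·7^(r+1),
which is the claimed formula at m = r+1.
Hence, by induction on m, the claim holds for every m ≥ 1.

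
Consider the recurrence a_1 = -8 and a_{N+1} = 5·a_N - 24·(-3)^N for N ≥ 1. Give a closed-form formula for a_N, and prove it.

a_N = -(-3)^(N + 1) + 5^(N - 1)

Computing the first terms: a_1 = -8, a_2 = 32, a_3 = -56. This suggests a_N = -(-3)^(N + 1) + 5^(N - 1).
For the base case N = 1: the formula gives -8 = -8 = a_1.
Suppose the result is true for N = r, so a_r = -(-3)^(r + 1) + 5^(r - 1).
Then a_{r+1} = 5·a_r - 24·(-3)^r = 5·(-(-3)^(r + 1) + 5^(r - 1)) - 24·(-3)^r = -(-3)^(r + 2) + 5^r = -(-3)^((r+1) + 1) + 5^((r+1) - 1),
which is the claimed formula at N = r+1.
By the principle of mathematical induction, the result holds for all N ≥ 1.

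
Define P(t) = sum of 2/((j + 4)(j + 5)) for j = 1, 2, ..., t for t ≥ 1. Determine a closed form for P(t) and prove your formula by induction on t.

P(t) = 2t/(5(t + 5))

We claim P(t) = 2t/(5(t + 5)) for all t ≥ 1.
For the base case t = 1: P(1) = 1/15, and the closed form gives 1/15. They agree.
Suppose the result is true for t = j, so P(j) = 2j/(5(j + 5)).
Then P(j+1) = P(j) + (2/((j + 5)(j + 6))) = (2j/(5(j + 5))) + (2/((j + 5)(j + 6))).
Simplifying, P(j+1) = 2(j + 1)/(5(j + 6)) = 2(j+1)/(5((j+1) + 5)),
which is the closed form with t = j+1.
By the principle of mathematical induction, the result holds for all t ≥ 1.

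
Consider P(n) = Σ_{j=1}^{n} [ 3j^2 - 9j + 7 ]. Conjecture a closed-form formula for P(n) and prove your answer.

We claim P(n) = n(n^2 - 3n + 3) for all n ≥ 1.
Base step (n = 1): P(1) = 1, and the closed form gives 1. They agree.
Suppose the result is true for n = j, so P(j) = j(j^2 - 3j + 3).
Then P(j+1) = P(j) + (3j^2 - 3j + 1) = (j(j^2 - 3j + 3)) + (3j^2 - 3j + 1).
Simplifying, P(j+1) = (j + 1)(j^2 - j + 1) = (j+1)((j+1)^2 - 3(j+1) + 3),
which is the closed form with n = j+1.
This completes the induction.

P(n) = n(n^2 - 3n + 3)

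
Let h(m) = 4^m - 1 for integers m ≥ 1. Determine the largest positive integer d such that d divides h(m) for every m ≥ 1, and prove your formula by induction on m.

d = 3

Computing the first values: h(1) = 3 and h(2) = 15; gcd(3, 15) = 3, so d ≤ 3.
We prove 3 | 4^m - 1 for all m ≥ 1 by induction on m.
Base case (m = 1): h(1) = 3 = 3·(1), so 3 | h(1).
Inductive step: suppose the statement holds for some k ≥ 1, i.e. 3 | h(k). Then
4^{k+1} − 1^{k+1} = 4·4^k − 1·1^k = 4·(4^k − 1^k) + (3)·1^k. The first term is divisible by 3 by the inductive hypothesis, and the second term (3)·1^k is divisible by 3 since 3 | 3. Hence 3 | h(k+1).
By the principle of mathematical induction, the result holds for all m ≥ 1.
Therefore the largest such d is 3.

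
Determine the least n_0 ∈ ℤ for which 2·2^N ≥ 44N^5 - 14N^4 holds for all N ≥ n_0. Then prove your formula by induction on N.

n_0 = 29

At N = 28: 536870912 < 748651008, so the inequality fails and n_0 ≥ 29. We prove 2·2^N ≥ 44N^5 - 14N^4 for all N ≥ 29.
When N = 29: 2·2^N = 1073741824 and 44N^5 - 14N^4 = 892588622, so 1073741824 ≥ 892588622.
Inductive step: suppose the statement holds for some m ≥ 29, so 2·2^m ≥ 44m^5 - 14m^4.
Then 2·2^(m + 1) = 2·(2·2^m) ≥ 2·(44m^5 - 14m^4).
Also, for m ≥ 29 we have 2·(44m^5 - 14m^4) ≥ 44(m+1)^5 - 14(m+1)^4, since 2·(44m^5 - 14m^4) − (44(m+1)^5 - 14(m+1)^4) = 44m^5 - 234m^4 - 384m^3 - 356m^2 - 164m - 30, which is nonnegative for all m ≥ 29.
Combining, 2·2^(m + 1) ≥ 44(m+1)^5 - 14(m+1)^4.
By induction, the statement is established for all N ≥ 29.
Hence the smallest such n_0 is 29.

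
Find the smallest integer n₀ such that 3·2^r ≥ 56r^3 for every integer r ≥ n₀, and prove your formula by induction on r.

n₀ = 17

At r = 16: 196608 < 229376, so the inequality fails and n₀ ≥ 17. We prove 3·2^r ≥ 56r^3 for all r ≥ 17.
Base case (r = 17): 3·2^r = 393216 and 56r^3 = 275128, so 393216 ≥ 275128.
Inductive step: suppose the statement holds for some i ≥ 17, so 3·2^i ≥ 56i^3.
Then 3·2^(i + 1) = 2·(3·2^i) ≥ 2·(56i^3).
Also, for i ≥ 17 we have 2·(56i^3) ≥ 56(i+1)^3, since 2 ≥ (1 + 1/i)^3 for all i ≥ 17.
Combining, 3·2^(i + 1) ≥ 56(i+1)^3.
This completes the induction.
Hence the smallest such n₀ is 17.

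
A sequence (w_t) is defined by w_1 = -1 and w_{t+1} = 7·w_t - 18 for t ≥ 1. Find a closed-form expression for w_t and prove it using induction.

w_t = -4·7^(t - 1) + 3

Computing the first terms: w_1 = -1, w_2 = -25, w_3 = -193. This suggests w_t = -4·7^(t - 1) + 3.
Base step (t = 1): the formula gives -1 = -1 = w_1.
For the inductive step, assume it holds for an arbitrary m ≥ 1, so w_m = -4·7^(m - 1) + 3.
Then w_{m+1} = 7·w_m - 18 = 7·(-4·7^(m - 1) + 3) - 18 = -4·7^m + 3 = -4·7^((m+1) - 1) + 3,
which is the claimed formula at t = m+1.
By the principle of mathematical induction, the result holds for all t ≥ 1.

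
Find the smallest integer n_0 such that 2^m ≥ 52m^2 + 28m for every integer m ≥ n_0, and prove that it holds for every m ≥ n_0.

n_0 = 14

At m = 13: 8192 < 9152, so the inequality fails and n_0 ≥ 14. We prove 2^m ≥ 52m^2 + 28m for all m ≥ 14.
Base step (m = 14): 2^m = 16384 and 52m^2 + 28m = 10584, so 16384 ≥ 10584.
For the inductive step, assume it holds for an arbitrary p ≥ 14, so 2^p ≥ 52p^2 + 28p.
Then 2^(p + 1) = 2·(2^p) ≥ 2·(52p^2 + 28p).
Also, for p ≥ 14 we have 2·(52p^2 + 28p) ≥ 52(p+1)^2 + 28(p+1), since 2·(52p^2 + 28p) − (52(p+1)^2 + 28(p+1)) = 52p^2 - 76p - 80, which is nonnegative for all p ≥ 14.
Combining, 2^(p + 1) ≥ 52(p+1)^2 + 28(p+1).
By induction, the statement is established for all m ≥ 14.
Hence the smallest such n_0 is 14.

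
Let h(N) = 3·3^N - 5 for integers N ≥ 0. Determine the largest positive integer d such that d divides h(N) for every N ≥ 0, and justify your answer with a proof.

Computing the first values: h(0) = -2 and h(1) = 4; gcd(-2, 4) = 2, so d ≤ 2.
We prove 2 | 3·3^N - 5 for all N ≥ 0 by induction on N.
Base case (N = 0): h(0) = -2 = 2·(-1), so 2 | h(0).
Suppose the result is true for N = m, i.e. 2 | h(m). Then
h(m+1) = 3·3^(m+1) - 5 = 3·(3·3^m - 5) + 10 = 3·h(m) + 10. The first term is divisible by 2 by the inductive hypothesis, and 10 is divisible by 2. Hence 2 | h(m+1).
This completes the induction.
Therefore the largest such d is 2.

d = 2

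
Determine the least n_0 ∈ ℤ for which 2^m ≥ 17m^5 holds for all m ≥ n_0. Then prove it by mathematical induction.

At m = 28: 268435456 < 292576256, so the inequality fails and n_0 ≥ 29. We prove 2^m ≥ 17m^5 for all m ≥ 29.
Base case (m = 29): 2^m = 536870912 and 17m^5 = 348689533, so 536870912 ≥ 348689533.
Suppose the result is true for m = k, so 2^k ≥ 17k^5.
Then 2^(k + 1) = 2·(2^k) ≥ 2·(17k^5).
Also, for k ≥ 29 we have 2·(17k^5) ≥ 17(k+1)^5, since 2 ≥ (1 + 1/k)^5 for all k ≥ 29.
Combining, 2^(k + 1) ≥ 17(k+1)^5.
By the principle of mathematical induction, the result holds for all m ≥ 29.
Hence the smallest such n_0 is 29.

n_0 = 29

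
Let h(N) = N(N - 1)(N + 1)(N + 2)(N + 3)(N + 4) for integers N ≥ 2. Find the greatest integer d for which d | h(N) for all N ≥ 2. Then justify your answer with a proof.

d = 720

Computing the first values: h(2) = 720 and h(3) = 5040; gcd(720, 5040) = 720, so d ≤ 720.
We prove 720 | N(N - 1)(N + 1)(N + 2)(N + 3)(N + 4) for all N ≥ 2 by induction on N.
When N = 2: h(2) = 720 = 720·(1), so 720 | h(2).
Inductive step: suppose the statement holds for some r ≥ 2, i.e. 720 | h(r). Then
h(r+1) − h(r) = r·(r+1)·(r+2)·(r+3)·(r+4)·(r+5) − (r-1)·r·(r+1)·(r+2)·(r+3)·(r+4) = r·(r+1)·(r+2)·(r+3)·(r+4)·[(r+5) − (r-1)] = 6·r·(r+1)·(r+2)·(r+3)·(r+4). The product of 5 consecutive integers is divisible by (5)! = 120, so h(r+1) − h(r) is divisible by 6·120 = 720. By the inductive hypothesis 720 | h(r), hence 720 | h(r+1).
Hence, by induction on N, the claim holds for every N ≥ 2.
Therefore the largest such d is 720.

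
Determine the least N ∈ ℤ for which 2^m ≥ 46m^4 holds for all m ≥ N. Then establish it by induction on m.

N = 24

At m = 23: 8388608 < 12872686, so the inequality fails and N ≥ 24. We prove 2^m ≥ 46m^4 for all m ≥ 24.
For the base case m = 24: 2^m = 16777216 and 46m^4 = 15261696, so 16777216 ≥ 15261696.
Inductive step: suppose the statement holds for some i ≥ 24, so 2^i ≥ 46i^4.
Then 2^(i + 1) = 2·(2^i) ≥ 2·(46i^4).
Also, for i ≥ 24 we have 2·(46i^4) ≥ 46(i+1)^4, since 2 ≥ (1 + 1/i)^4 for all i ≥ 24.
Combining, 2^(i + 1) ≥ 46(i+1)^4.
By induction, the statement is established for all m ≥ 24.
Hence the smallest such N is 24.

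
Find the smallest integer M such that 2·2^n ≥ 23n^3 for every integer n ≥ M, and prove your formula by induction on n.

M = 16

At n = 15: 65536 < 77625, so the inequality fails and M ≥ 16. We prove 2·2^n ≥ 23n^3 for all n ≥ 16.
Base case (n = 16): 2·2^n = 131072 and 23n^3 = 94208, so 131072 ≥ 94208.
Inductive step: suppose the statement holds for some m ≥ 16, so 2·2^m ≥ 23m^3.
Then 2·2^(m + 1) = 2·(2·2^m) ≥ 2·(23m^3).
Also, for m ≥ 16 we have 2·(23m^3) ≥ 23(m+1)^3, since 2 ≥ (1 + 1/m)^3 for all m ≥ 16.
Combining, 2·2^(m + 1) ≥ 23(m+1)^3.
By the principle of mathematical induction, the result holds for all n ≥ 16.
Hence the smallest such M is 16.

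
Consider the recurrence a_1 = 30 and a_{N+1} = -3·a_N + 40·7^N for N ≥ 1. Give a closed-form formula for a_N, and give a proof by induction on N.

Computing the first terms: a_1 = 30, a_2 = 190, a_3 = 1390. This suggests a_N = 2(-3)^(N - 1) + 4·7^N.
When N = 1: the formula gives 30 = 30 = a_1.
Suppose the result is true for N = j, so a_j = 2(-3)^(j - 1) + 4·7^j.
Then a_{j+1} = -3·a_j + 40·7^j = -3·(2(-3)^(j - 1) + 4·7^j) + 40·7^j = 2(-3)^j + 4·7^(j + 1) = 2(-3)^((j+1) - 1) + 4·7^(j+1),
which is the claimed formula at N = j+1.
By induction, the statement is established for all N ≥ 1.

a_N = 2(-3)^(N - 1) + 4·7^N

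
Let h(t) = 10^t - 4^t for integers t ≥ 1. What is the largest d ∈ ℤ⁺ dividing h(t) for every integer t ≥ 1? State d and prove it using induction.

d = 6

Computing the first values: h(1) = 6 and h(2) = 84; gcd(6, 84) = 6, so d ≤ 6.
We prove 6 | 10^t - 4^t for all t ≥ 1 by induction on t.
Base case (t = 1): h(1) = 6 = 6·(1), so 6 | h(1).
Inductive step: assume the claim holds for t = j, i.e. 6 | h(j). Then
10^{j+1} − 4^{j+1} = 10·10^j − 4·4^j = 10·(10^j − 4^j) + (6)·4^j. The first term is divisible by 6 by the inductive hypothesis, and the second term (6)·4^j is divisible by 6 since 6 | 6. Hence 6 | h(j+1).
Hence, by induction on t, the claim holds for every t ≥ 1.
Therefore the largest such d is 6.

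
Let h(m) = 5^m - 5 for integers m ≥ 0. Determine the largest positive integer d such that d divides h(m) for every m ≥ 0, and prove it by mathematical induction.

Computing the first values: h(0) = -4 and h(1) = 0; gcd(-4, 0) = 4, so d ≤ 4.
We prove 4 | 5^m - 5 for all m ≥ 0 by induction on m.
For the base case m = 0: h(0) = -4 = 4·(-1), so 4 | h(0).
Inductive step: assume the claim holds for m = r, i.e. 4 | h(r). Then
h(r+1) = 5^(r+1) - 5 = 5·(5^r - 5) + 20 = 5·h(r) + 20. The first term is divisible by 4 by the inductive hypothesis, and 20 is divisible by 4. Hence 4 | h(r+1).
By the principle of mathematical induction, the result holds for all m ≥ 0.
Therefore the largest such d is 4.

d = 4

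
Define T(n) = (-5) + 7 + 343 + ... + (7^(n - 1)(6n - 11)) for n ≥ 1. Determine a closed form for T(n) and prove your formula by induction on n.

We claim T(n) = 7^n(n - 2) + 2 for all n ≥ 1.
Base step (n = 1): T(1) = -5, and the closed form gives -5. They agree.
Inductive step: assume the claim holds for n = p, so T(p) = 7^p(p - 2) + 2.
Then T(p+1) = T(p) + (7^p(6p - 5)) = (7^p(p - 2) + 2) + (7^p(6p - 5)).
Simplifying, T(p+1) = 7^(p + 1)p - 7^(p + 1) + 2 = 7^(p+1)((p+1) - 2) + 2,
which is the closed form with n = p+1.
By induction, the statement is established for all n ≥ 1.

T(n) = 7^n(n - 2) + 2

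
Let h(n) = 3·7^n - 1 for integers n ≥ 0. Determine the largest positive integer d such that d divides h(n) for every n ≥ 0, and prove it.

Computing the first values: h(0) = 2 and h(1) = 20; gcd(2, 20) = 2, so d ≤ 2.
We prove 2 | 3·7^n - 1 for all n ≥ 0 by induction on n.
Base case (n = 0): h(0) = 2 = 2·(1), so 2 | h(0).
Suppose the result is true for n = p, i.e. 2 | h(p). Then
h(p+1) = 3·7^(p+1) - 1 = 7·(3·7^p - 1) + 6 = 7·h(p) + 6. The first term is divisible by 2 by the inductive hypothesis, and 6 is divisible by 2. Hence 2 | h(p+1).
This completes the induction.
Therefore the largest such d is 2.

d = 2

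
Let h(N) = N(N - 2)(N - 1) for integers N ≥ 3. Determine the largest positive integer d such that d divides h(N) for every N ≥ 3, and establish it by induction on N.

Computing the first values: h(3) = 6 and h(4) = 24; gcd(6, 24) = 6, so d ≤ 6.
We prove 6 | N(N - 2)(N - 1) for all N ≥ 3 by induction on N.
Base case (N = 3): h(3) = 6 = 6·(1), so 6 | h(3).
Suppose the result is true for N = i, i.e. 6 | h(i). Then
h(i+1) − h(i) = (i-1)·i·(i+1) − (i-2)·(i-1)·i = (i-1)·i·[(i+1) − (i-2)] = 3·(i-1)·i. The product of 2 consecutive integers is divisible by (2)! = 2, so h(i+1) − h(i) is divisible by 3·2 = 6. By the inductive hypothesis 6 | h(i), hence 6 | h(i+1).
By induction, the statement is established for all N ≥ 3.
Therefore the largest such d is 6.

d = 6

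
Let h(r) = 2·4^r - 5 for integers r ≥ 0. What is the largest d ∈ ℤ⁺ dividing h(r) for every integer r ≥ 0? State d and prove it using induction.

Computing the first values: h(0) = -3 and h(1) = 3; gcd(-3, 3) = 3, so d ≤ 3.
We prove 3 | 2·4^r - 5 for all r ≥ 0 by induction on r.
Base step (r = 0): h(0) = -3 = 3·(-1), so 3 | h(0).
Suppose the result is true for r = j, i.e. 3 | h(j). Then
h(j+1) = 2·4^(j+1) - 5 = 4·(2·4^j - 5) + 15 = 4·h(j) + 15. The first term is divisible by 3 by the inductive hypothesis, and 15 is divisible by 3. Hence 3 | h(j+1).
By the principle of mathematical induction, the result holds for all r ≥ 0.
Therefore the largest such d is 3.

d = 3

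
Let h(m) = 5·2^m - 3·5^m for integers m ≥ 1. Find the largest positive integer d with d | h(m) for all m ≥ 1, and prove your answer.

Computing the first values: h(1) = -5 and h(2) = -55; gcd(-5, -55) = 5, so d ≤ 5.
We prove 5 | 5·2^m - 3·5^m for all m ≥ 1 by induction on m.
For the base case m = 1: h(1) = -5 = 5·(-1), so 5 | h(1).
For the inductive step, assume it holds for an arbitrary r ≥ 1, i.e. 5 | h(r). Then
h(r+1) − 5·h(r) = (5·2^(r+1) - 3·5^(r+1)) − 5·(5·2^r - 3·5^r) = (5)·2^r·(2 − 5) = (-15)·2^r. Since 5 | h(r) by the inductive hypothesis, 5 | 5·h(r); and 5 | -15 since -15 = 5·-3. Therefore 5 | h(r+1).
By induction, the statement is established for all m ≥ 1.
Therefore the largest such d is 5.

d = 5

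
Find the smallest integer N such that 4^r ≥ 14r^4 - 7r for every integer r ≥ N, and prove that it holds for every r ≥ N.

N = 8

At r = 7: 16384 < 33565, so the inequality fails and N ≥ 8. We prove 4^r ≥ 14r^4 - 7r for all r ≥ 8.
Base step (r = 8): 4^r = 65536 and 14r^4 - 7r = 57288, so 65536 ≥ 57288.
For the inductive step, assume it holds for an arbitrary k ≥ 8, so 4^k ≥ 14k^4 - 7k.
Then 4^(k + 1) = 4·(4^k) ≥ 4·(14k^4 - 7k).
Also, for k ≥ 8 we have 4·(14k^4 - 7k) ≥ 14(k+1)^4 - 7(k+1), since 4·(14k^4 - 7k) − (14(k+1)^4 - 7(k+1)) = 42k^4 - 56k^3 - 84k^2 - 77k - 7, which is nonnegative for all k ≥ 8.
Combining, 4^(k + 1) ≥ 14(k+1)^4 - 7(k+1).
Hence, by induction on r, the claim holds for every r ≥ 8.
Hence the smallest such N is 8.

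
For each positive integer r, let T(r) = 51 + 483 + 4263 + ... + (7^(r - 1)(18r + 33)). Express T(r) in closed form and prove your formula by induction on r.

T(r) = 7^r(3r + 5) - 5

We claim T(r) = 7^r(3r + 5) - 5 for all r ≥ 1.
When r = 1: T(1) = 51, and the closed form gives 51. They agree.
Suppose the result is true for r = j, so T(j) = 7^j(3j + 5) - 5.
Then T(j+1) = T(j) + (7^j(18j + 51)) = (7^j(3j + 5) - 5) + (7^j(18j + 51)).
Simplifying, T(j+1) = 21·7^j·j + 56·7^j - 5 = 7^(j+1)(3(j+1) + 5) - 5,
which is the closed form with r = j+1.
By the principle of mathematical induction, the result holds for all r ≥ 1.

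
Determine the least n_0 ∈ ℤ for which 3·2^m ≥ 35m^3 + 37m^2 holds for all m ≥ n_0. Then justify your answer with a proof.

n_0 = 16

At m = 15: 98304 < 126450, so the inequality fails and n_0 ≥ 16. We prove 3·2^m ≥ 35m^3 + 37m^2 for all m ≥ 16.
For the base case m = 16: 3·2^m = 196608 and 35m^3 + 37m^2 = 152832, so 196608 ≥ 152832.
For the inductive step, assume it holds for an arbitrary j ≥ 16, so 3·2^j ≥ 35j^3 + 37j^2.
Then 3·2^(j + 1) = 2·(3·2^j) ≥ 2·(35j^3 + 37j^2).
Also, for j ≥ 16 we have 2·(35j^3 + 37j^2) ≥ 35(j+1)^3 + 37(j+1)^2, since 2·(35j^3 + 37j^2) − (35(j+1)^3 + 37(j+1)^2) = 35j^3 - 68j^2 - 179j - 72, which is nonnegative for all j ≥ 16.
Combining, 3·2^(j + 1) ≥ 35(j+1)^3 + 37(j+1)^2.
By induction, the statement is established for all m ≥ 16.
Hence the smallest such n_0 is 16.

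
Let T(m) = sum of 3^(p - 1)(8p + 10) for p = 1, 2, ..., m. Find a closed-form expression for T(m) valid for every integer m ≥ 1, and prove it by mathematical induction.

T(m) = 3^m(4m + 3) - 3

We claim T(m) = 3^m(4m + 3) - 3 for all m ≥ 1.
Base step (m = 1): T(1) = 18, and the closed form gives 18. They agree.
Inductive step: assume the claim holds for m = p, so T(p) = 3^p(4p + 3) - 3.
Then T(p+1) = T(p) + (3^p(8p + 18)) = (3^p(4p + 3) - 3) + (3^p(8p + 18)).
Simplifying, T(p+1) = 12·3^p·p + 21·3^p - 3 = 3^(p+1)(4(p+1) + 3) - 3,
which is the closed form with m = p+1.
Hence, by induction on m, the claim holds for every m ≥ 1.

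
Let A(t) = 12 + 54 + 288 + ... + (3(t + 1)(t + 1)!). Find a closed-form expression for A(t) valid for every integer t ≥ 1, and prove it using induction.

A(t) = 3(t + 2)! - 6

We claim A(t) = 3(t + 2)! - 6 for all t ≥ 1.
Base step (t = 1): A(1) = 12, and the closed form gives 12. They agree.
For the inductive step, assume it holds for an arbitrary k ≥ 1, so A(k) = 3(k + 2)! - 6.
Then A(k+1) = A(k) + (3(k + 2)(k + 2)!) = (3(k + 2)! - 6) + (3(k + 2)(k + 2)!).
Simplifying, A(k+1) = 3((k+1) + 2)! - 6,
which is the closed form with t = k+1.
Hence, by induction on t, the claim holds for every t ≥ 1.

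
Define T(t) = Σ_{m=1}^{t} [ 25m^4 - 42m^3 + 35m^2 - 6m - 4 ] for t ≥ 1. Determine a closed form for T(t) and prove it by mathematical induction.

We claim T(t) = t(5t^4 + 2t^3 - t^2 + 4t - 2) for all t ≥ 1.
When t = 1: T(1) = 8, and the closed form gives 8. They agree.
Inductive step: suppose the statement holds for some m ≥ 1, so T(m) = m(5m^4 + 2m^3 - m^2 + 4m - 2).
Then T(m+1) = T(m) + (25m^4 + 58m^3 + 59m^2 + 38m + 8) = (m(5m^4 + 2m^3 - m^2 + 4m - 2)) + (25m^4 + 58m^3 + 59m^2 + 38m + 8).
Simplifying, T(m+1) = (m + 1)(5m^4 + 22m^3 + 35m^2 + 28m + 8) = (m+1)(5(m+1)^4 + 2(m+1)^3 - (m+1)^2 + 4(m+1) - 2),
which is the closed form with t = m+1.
This completes the induction.

T(t) = t(5t^4 + 2t^3 - t^2 + 4t - 2)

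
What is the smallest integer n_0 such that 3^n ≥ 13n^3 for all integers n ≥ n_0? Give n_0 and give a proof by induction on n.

n_0 = 9

At n = 8: 6561 < 6656, so the inequality fails and n_0 ≥ 9. We prove 3^n ≥ 13n^3 for all n ≥ 9.
When n = 9: 3^n = 19683 and 13n^3 = 9477, so 19683 ≥ 9477.
For the inductive step, assume it holds for an arbitrary p ≥ 9, so 3^p ≥ 13p^3.
Then 3^(p + 1) = 3·(3^p) ≥ 3·(13p^3).
Also, for p ≥ 9 we have 3·(13p^3) ≥ 13(p+1)^3, since 3 ≥ (1 + 1/p)^3 for all p ≥ 9.
Combining, 3^(p + 1) ≥ 13(p+1)^3.
By induction, the statement is established for all n ≥ 9.
Hence the smallest such n_0 is 9.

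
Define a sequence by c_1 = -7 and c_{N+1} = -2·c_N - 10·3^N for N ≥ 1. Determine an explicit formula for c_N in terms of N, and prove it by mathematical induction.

Computing the first terms: c_1 = -7, c_2 = -16, c_3 = -58. This suggests c_N = -(-2)^(N - 1) - 2·3^N.
When N = 1: the formula gives -7 = -7 = c_1.
Inductive step: suppose the statement holds for some r ≥ 1, so c_r = -(-2)^(r - 1) - 2·3^r.
Then c_{r+1} = -2·c_r - 10·3^r = -2·(-(-2)^(r - 1) - 2·3^r) - 10·3^r = -(-2)^r - 2·3^(r + 1) = -(-2)^((r+1) - 1) - 2·3^(r+1),
which is the claimed formula at N = r+1.
This completes the induction.

c_N = -(-2)^(N - 1) - 2·3^N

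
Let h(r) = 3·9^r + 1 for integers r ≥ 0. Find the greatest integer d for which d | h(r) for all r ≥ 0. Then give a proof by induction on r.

d = 4

Computing the first values: h(0) = 4 and h(1) = 28; gcd(4, 28) = 4, so d ≤ 4.
We prove 4 | 3·9^r + 1 for all r ≥ 0 by induction on r.
For the base case r = 0: h(0) = 4 = 4·(1), so 4 | h(0).
Inductive step: assume the claim holds for r = p, i.e. 4 | h(p). Then
h(p+1) = 3·9^(p+1) + 1 = 9·(3·9^p + 1) - 8 = 9·h(p) - 8. The first term is divisible by 4 by the inductive hypothesis, and -8 is divisible by 4. Hence 4 | h(p+1).
Hence, by induction on r, the claim holds for every r ≥ 0.
Therefore the largest such d is 4.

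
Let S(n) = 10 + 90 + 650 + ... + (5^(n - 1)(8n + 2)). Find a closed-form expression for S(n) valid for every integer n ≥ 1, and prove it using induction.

We claim S(n) = 2·5^n·n for all n ≥ 1.
When n = 1: S(1) = 10, and the closed form gives 10. They agree.
For the inductive step, assume it holds for an arbitrary k ≥ 1, so S(k) = 2·5^k·k.
Then S(k+1) = S(k) + (5^k(8k + 10)) = (2·5^k·k) + (5^k(8k + 10)).
Simplifying, S(k+1) = 10·5^k(k + 1) = 2·5^(k+1)·(k+1),
which is the closed form with n = k+1.
This completes the induction.

S(n) = 2·5^n·n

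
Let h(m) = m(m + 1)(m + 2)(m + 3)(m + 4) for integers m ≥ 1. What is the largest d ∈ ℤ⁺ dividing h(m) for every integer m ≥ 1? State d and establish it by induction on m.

Computing the first values: h(1) = 120 and h(2) = 720; gcd(120, 720) = 120, so d ≤ 120.
We prove 120 | m(m + 1)(m + 2)(m + 3)(m + 4) for all m ≥ 1 by induction on m.
Base step (m = 1): h(1) = 120 = 120·(1), so 120 | h(1).
Inductive step: assume the claim holds for m = i, i.e. 120 | h(i). Then
h(i+1) − h(i) = (i+1)·(i+2)·(i+3)·(i+4)·(i+5) − i·(i+1)·(i+2)·(i+3)·(i+4) = (i+1)·(i+2)·(i+3)·(i+4)·[(i+5) − i] = 5·(i+1)·(i+2)·(i+3)·(i+4). The product of 4 consecutive integers is divisible by (4)! = 24, so h(i+1) − h(i) is divisible by 5·24 = 120. By the inductive hypothesis 120 | h(i), hence 120 | h(i+1).
By the principle of mathematical induction, the result holds for all m ≥ 1.
Therefore the largest such d is 120.

d = 120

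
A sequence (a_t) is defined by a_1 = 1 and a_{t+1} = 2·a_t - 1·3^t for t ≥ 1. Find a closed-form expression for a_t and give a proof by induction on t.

Computing the first terms: a_1 = 1, a_2 = -1, a_3 = -11. This suggests a_t = 2^(t + 1) - 3^t.
Base case (t = 1): the formula gives 1 = 1 = a_1.
Suppose the result is true for t = m, so a_m = 2^(m + 1) - 3^m.
Then a_{m+1} = 2·a_m - 1·3^m = 2·(2^(m + 1) - 3^m) - 1·3^m = 2^(m + 2) - 3^(m + 1) = 2^((m+1) + 1) - 3^(m+1),
which is the claimed formula at t = m+1.
By the principle of mathematical induction, the result holds for all t ≥ 1.

a_t = 2^(t + 1) - 3^t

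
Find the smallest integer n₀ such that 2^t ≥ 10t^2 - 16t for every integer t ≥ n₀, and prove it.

At t = 9: 512 < 666, so the inequality fails and n₀ ≥ 10. We prove 2^t ≥ 10t^2 - 16t for all t ≥ 10.
Base case (t = 10): 2^t = 1024 and 10t^2 - 16t = 840, so 1024 ≥ 840.
For the inductive step, assume it holds for an arbitrary j ≥ 10, so 2^j ≥ 10j^2 - 16j.
Then 2^(j + 1) = 2·(2^j) ≥ 2·(10j^2 - 16j).
Also, for j ≥ 10 we have 2·(10j^2 - 16j) ≥ 10(j+1)^2 - 16(j+1), since 2·(10j^2 - 16j) − (10(j+1)^2 - 16(j+1)) = 10j^2 - 36j + 6, which is nonnegative for all j ≥ 10.
Combining, 2^(j + 1) ≥ 10(j+1)^2 - 16(j+1).
By induction, the statement is established for all t ≥ 10.
Hence the smallest such n₀ is 10.

n₀ = 10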